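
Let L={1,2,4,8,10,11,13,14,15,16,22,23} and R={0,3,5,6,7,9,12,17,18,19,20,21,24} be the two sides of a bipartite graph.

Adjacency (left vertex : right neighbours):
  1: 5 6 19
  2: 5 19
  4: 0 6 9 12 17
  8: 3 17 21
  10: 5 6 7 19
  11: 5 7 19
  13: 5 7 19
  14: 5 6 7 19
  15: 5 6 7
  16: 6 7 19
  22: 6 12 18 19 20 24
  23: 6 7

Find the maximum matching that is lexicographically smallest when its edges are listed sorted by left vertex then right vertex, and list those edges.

|M| = 7 (so the lex-smallest maximum matching has 7 edges)
process left vertices in ascending order; for each, take the smallest-labelled available neighbour that still permits 7 edges overall, or leave it unmatched if none does
lex-smallest matching: {1-5, 2-19, 4-0, 8-3, 10-6, 11-7, 22-12}

Lex-smallest maximum matching: {(1,5), (2,19), (4,0), (8,3), (10,6), (11,7), (22,12)}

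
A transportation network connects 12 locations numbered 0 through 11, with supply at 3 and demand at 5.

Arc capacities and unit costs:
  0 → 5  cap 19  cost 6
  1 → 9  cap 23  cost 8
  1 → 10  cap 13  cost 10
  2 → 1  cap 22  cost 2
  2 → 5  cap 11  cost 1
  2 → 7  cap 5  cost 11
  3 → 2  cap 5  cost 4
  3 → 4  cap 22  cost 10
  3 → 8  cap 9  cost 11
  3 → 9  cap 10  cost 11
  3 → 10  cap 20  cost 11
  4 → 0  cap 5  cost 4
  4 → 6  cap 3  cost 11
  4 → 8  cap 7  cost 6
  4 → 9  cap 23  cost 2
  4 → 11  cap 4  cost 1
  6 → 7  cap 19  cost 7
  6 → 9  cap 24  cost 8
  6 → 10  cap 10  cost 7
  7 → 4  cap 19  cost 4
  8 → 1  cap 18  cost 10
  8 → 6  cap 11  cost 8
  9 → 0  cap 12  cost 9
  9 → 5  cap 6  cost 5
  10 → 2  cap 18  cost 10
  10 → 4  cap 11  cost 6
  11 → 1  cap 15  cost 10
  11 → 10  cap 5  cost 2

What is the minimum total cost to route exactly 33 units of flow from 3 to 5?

shortest-cost path #1: 3→2→5 push 5 @ unit cost 5 (adds 25)
shortest-cost path #2: 3→9→5 push 6 @ unit cost 16 (adds 96)
shortest-cost path #3: 3→4→0→5 push 5 @ unit cost 20 (adds 100)
shortest-cost path #4: 3→10→2→5 push 6 @ unit cost 22 (adds 132)
shortest-cost path #5: 3→9→0→5 push 4 @ unit cost 26 (adds 104)
shortest-cost path #6: 3→4→9→0→5 push 7 @ unit cost 27 (adds 189)
total cost = 646

Minimum cost for 33 units: 646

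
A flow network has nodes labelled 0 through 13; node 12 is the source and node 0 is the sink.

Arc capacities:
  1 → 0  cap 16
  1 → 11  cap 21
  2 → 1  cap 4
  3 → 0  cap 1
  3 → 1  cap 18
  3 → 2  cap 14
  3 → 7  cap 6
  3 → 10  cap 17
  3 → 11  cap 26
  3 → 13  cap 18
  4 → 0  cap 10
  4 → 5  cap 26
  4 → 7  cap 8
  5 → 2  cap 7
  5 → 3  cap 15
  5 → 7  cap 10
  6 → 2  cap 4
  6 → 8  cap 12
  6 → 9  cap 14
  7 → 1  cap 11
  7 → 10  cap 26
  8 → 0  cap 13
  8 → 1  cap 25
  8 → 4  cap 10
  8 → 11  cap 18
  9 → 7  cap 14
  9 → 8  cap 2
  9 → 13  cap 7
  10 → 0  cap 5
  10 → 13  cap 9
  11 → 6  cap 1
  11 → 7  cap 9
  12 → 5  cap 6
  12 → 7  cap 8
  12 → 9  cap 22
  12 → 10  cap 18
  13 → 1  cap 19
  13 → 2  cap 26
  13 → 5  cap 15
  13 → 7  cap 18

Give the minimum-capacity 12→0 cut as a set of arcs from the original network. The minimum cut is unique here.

Min-cut arcs: {(1,0), (3,0), (9,8), (10,0), (11,6)} (total capacity 25)

augment #1: 12→10→0 push 5
augment #2: 12→5→3→0 push 1
augment #3: 12→7→1→0 push 8
augment #4: 12→9→8→0 push 2
augment #5: 12→5→2→1→0 push 4
augment #6: 12→5→3→1→0 push 1
augment #7: 12→9→7→1→0 push 3
augment #8: 12→9→13→1→11→6→8→0 push 1
max flow = 25; residual-reachable set from 12 gives S-side
cut edges (S→T): {(1,0), (3,0), (9,8), (10,0), (11,6)} total cap 25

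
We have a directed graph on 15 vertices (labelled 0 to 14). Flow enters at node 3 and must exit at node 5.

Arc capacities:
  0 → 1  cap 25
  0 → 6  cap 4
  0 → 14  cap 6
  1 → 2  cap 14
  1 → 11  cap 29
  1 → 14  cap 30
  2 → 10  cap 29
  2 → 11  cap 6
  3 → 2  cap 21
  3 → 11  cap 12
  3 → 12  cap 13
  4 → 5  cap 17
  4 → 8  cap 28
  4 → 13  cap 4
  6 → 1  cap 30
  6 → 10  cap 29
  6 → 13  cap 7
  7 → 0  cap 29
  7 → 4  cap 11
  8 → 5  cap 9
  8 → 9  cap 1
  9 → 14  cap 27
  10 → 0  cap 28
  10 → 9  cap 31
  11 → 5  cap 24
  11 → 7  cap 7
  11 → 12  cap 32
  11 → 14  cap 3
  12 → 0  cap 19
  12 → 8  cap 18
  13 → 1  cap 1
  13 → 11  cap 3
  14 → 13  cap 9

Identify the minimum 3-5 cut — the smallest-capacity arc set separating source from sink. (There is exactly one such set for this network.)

augment #1: 3→11→5 push 12
augment #2: 3→2→11→5 push 6
augment #3: 3→12→8→5 push 9
augment #4: 3→12→0→1→11→5 push 4
augment #5: 3→2→10→0→1→11→5 push 2
augment #6: 3→2→10→0→1→11→7→4→5 push 7
max flow = 40; residual-reachable set from 3 gives S-side
cut edges (S→T): {(8,5), (11,5), (11,7)} total cap 40

Min-cut arcs: {(8,5), (11,5), (11,7)} (total capacity 40)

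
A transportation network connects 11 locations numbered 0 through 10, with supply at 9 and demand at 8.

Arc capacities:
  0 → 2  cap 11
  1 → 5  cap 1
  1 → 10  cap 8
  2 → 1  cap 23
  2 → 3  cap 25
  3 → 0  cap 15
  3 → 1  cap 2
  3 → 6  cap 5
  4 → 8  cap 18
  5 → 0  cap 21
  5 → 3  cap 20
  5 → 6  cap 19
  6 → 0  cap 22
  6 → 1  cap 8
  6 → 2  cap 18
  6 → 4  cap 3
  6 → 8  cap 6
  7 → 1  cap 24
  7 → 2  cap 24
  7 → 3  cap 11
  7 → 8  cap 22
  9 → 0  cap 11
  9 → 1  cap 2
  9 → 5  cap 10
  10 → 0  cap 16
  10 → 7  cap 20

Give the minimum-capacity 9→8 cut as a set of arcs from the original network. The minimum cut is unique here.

Min-cut arcs: {(1,10), (6,4), (6,8)} (total capacity 17)

augment #1: 9→5→6→8 push 6
augment #2: 9→1→10→7→8 push 2
augment #3: 9→5→6→4→8 push 3
augment #4: 9→0→2→1→10→7→8 push 6
max flow = 17; residual-reachable set from 9 gives S-side
cut edges (S→T): {(1,10), (6,4), (6,8)} total cap 17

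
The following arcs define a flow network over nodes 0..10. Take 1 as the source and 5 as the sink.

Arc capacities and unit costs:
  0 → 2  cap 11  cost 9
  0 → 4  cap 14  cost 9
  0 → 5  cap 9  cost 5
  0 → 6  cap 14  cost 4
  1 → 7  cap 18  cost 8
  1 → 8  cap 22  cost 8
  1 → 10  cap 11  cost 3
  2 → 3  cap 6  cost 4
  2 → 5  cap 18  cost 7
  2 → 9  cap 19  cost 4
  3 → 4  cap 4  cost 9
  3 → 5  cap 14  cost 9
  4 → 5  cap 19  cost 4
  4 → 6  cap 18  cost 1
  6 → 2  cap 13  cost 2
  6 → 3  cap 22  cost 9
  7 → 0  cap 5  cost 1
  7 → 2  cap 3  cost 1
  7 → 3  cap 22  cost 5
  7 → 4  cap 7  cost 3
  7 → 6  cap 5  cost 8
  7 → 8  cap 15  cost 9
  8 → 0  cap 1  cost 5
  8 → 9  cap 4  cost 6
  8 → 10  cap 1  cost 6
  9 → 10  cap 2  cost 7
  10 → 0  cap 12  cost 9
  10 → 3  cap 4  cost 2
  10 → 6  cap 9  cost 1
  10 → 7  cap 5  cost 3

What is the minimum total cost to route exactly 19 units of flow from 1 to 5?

Minimum cost for 19 units: 258

shortest-cost path #1: 1→10→7→0→5 push 5 @ unit cost 12 (adds 60)
shortest-cost path #2: 1→10→6→2→5 push 6 @ unit cost 13 (adds 78)
shortest-cost path #3: 1→7→4→5 push 7 @ unit cost 15 (adds 105)
shortest-cost path #4: 1→7→10→6→2→5 push 1 @ unit cost 15 (adds 15)
total cost = 258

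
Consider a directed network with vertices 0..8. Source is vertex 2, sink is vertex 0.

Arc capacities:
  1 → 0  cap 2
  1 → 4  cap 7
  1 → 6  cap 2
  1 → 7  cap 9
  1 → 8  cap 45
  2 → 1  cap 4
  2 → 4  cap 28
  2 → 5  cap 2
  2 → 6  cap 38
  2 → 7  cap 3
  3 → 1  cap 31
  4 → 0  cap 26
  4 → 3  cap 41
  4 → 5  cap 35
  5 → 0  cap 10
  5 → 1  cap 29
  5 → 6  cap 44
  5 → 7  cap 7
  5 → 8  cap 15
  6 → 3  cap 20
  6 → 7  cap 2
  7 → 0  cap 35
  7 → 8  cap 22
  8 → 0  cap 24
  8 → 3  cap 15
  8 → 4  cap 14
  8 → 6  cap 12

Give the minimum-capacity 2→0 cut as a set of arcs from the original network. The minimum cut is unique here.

Min-cut arcs: {(2,1), (2,4), (2,5), (2,7), (6,3), (6,7)} (total capacity 59)

augment #1: 2→1→0 push 2
augment #2: 2→4→0 push 26
augment #3: 2→5→0 push 2
augment #4: 2→7→0 push 3
augment #5: 2→1→7→0 push 2
augment #6: 2→4→5→0 push 2
augment #7: 2→6→7→0 push 2
augment #8: 2→6→3→1→7→0 push 7
augment #9: 2→6→3→1→8→0 push 13
max flow = 59; residual-reachable set from 2 gives S-side
cut edges (S→T): {(2,1), (2,4), (2,5), (2,7), (6,3), (6,7)} total cap 59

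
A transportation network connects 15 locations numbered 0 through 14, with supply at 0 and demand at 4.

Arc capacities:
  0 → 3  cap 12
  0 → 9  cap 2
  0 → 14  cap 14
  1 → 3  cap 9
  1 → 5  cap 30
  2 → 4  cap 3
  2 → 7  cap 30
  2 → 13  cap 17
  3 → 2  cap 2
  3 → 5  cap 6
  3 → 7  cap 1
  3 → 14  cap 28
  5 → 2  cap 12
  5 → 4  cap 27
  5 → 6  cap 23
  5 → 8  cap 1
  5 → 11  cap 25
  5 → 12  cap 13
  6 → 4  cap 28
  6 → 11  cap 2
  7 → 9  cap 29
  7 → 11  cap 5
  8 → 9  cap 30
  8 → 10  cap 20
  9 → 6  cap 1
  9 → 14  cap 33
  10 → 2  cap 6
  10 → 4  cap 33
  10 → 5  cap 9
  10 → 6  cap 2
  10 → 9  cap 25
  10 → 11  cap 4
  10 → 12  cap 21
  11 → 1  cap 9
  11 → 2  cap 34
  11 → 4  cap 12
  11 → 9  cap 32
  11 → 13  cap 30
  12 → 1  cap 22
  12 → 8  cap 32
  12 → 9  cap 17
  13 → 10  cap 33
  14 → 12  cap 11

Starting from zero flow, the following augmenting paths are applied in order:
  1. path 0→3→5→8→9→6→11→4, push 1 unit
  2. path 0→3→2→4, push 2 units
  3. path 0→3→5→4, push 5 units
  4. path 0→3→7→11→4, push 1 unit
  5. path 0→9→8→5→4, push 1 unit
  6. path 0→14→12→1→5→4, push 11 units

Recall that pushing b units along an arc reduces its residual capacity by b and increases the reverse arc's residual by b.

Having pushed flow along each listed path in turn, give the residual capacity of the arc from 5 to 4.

Residual capacity of (5,4): 10

after path 1 (0→3→5→8→9→6→11→4, push 1): res(5,4)=27
after path 2 (0→3→2→4, push 2): res(5,4)=27
after path 3 (0→3→5→4, push 5): res(5,4)=22
after path 4 (0→3→7→11→4, push 1): res(5,4)=22
after path 5 (0→9→8→5→4, push 1): res(5,4)=21
after path 6 (0→14→12→1→5→4, push 11): res(5,4)=10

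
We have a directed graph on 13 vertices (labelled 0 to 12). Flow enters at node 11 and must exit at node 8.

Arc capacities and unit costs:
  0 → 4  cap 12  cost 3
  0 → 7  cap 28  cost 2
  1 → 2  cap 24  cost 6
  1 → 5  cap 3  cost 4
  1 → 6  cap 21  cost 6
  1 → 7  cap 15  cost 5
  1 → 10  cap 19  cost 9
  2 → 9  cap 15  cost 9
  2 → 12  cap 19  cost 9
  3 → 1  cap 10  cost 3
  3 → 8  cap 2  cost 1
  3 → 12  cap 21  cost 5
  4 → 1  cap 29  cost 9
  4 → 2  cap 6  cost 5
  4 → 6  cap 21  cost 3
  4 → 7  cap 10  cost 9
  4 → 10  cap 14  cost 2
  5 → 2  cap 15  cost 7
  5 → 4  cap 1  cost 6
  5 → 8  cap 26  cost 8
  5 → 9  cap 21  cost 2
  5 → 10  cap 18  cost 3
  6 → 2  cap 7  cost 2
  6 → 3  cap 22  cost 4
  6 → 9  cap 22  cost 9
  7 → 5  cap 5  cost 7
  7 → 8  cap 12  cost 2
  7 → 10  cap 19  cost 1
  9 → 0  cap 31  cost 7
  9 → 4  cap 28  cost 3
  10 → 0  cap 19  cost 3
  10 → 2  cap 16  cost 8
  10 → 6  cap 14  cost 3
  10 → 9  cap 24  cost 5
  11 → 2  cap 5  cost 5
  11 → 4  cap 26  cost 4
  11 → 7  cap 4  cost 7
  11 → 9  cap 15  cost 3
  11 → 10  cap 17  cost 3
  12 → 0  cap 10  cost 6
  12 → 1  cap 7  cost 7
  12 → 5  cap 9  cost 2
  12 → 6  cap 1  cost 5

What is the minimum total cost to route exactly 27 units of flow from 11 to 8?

Minimum cost for 27 units: 448

shortest-cost path #1: 11→7→8 push 4 @ unit cost 9 (adds 36)
shortest-cost path #2: 11→10→0→7→8 push 8 @ unit cost 10 (adds 80)
shortest-cost path #3: 11→10→6→3→8 push 2 @ unit cost 11 (adds 22)
shortest-cost path #4: 11→10→0→7→5→8 push 5 @ unit cost 23 (adds 115)
shortest-cost path #5: 11→2→12→5→8 push 5 @ unit cost 24 (adds 120)
shortest-cost path #6: 11→4→1→5→8 push 3 @ unit cost 25 (adds 75)
total cost = 448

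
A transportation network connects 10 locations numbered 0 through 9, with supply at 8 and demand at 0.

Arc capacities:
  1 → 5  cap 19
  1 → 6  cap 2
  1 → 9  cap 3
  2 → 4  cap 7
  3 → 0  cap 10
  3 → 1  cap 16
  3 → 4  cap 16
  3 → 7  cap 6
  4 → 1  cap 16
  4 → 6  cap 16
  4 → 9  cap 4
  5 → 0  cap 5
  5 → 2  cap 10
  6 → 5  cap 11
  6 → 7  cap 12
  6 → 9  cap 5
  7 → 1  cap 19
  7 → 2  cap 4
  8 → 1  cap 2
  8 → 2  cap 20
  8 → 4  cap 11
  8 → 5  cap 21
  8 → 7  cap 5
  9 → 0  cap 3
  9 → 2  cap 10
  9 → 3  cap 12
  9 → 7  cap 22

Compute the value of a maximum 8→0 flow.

Maximum flow value: 17

augment #1: 8→5→0 bottleneck 5, total now 5
augment #2: 8→1→9→0 bottleneck 2, total now 7
augment #3: 8→4→9→0 bottleneck 1, total now 8
augment #4: 8→4→9→3→0 bottleneck 3, total now 11
augment #5: 8→4→1→9→3→0 bottleneck 1, total now 12
augment #6: 8→4→6→9→3→0 bottleneck 5, total now 17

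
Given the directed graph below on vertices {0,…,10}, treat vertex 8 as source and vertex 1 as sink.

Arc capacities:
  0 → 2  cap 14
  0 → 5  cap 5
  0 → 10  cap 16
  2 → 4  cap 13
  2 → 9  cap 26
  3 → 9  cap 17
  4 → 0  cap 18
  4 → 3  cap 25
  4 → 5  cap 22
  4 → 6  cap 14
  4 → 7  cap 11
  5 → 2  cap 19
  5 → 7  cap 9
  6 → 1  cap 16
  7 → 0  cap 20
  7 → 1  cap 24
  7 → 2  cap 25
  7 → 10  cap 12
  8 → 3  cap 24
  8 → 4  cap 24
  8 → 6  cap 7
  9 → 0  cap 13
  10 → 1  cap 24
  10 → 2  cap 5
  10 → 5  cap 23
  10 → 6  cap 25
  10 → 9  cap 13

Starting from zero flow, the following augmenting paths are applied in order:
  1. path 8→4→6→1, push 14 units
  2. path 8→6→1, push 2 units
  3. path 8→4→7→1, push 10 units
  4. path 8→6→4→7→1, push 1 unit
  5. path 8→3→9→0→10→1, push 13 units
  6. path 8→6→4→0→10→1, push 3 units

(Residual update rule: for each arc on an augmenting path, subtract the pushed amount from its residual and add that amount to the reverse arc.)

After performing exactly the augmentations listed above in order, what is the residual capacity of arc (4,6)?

after path 1 (8→4→6→1, push 14): res(4,6)=0
after path 2 (8→6→1, push 2): res(4,6)=0
after path 3 (8→4→7→1, push 10): res(4,6)=0
after path 4 (8→6→4→7→1, push 1): res(4,6)=1
after path 5 (8→3→9→0→10→1, push 13): res(4,6)=1
after path 6 (8→6→4→0→10→1, push 3): res(4,6)=4

Residual capacity of (4,6): 4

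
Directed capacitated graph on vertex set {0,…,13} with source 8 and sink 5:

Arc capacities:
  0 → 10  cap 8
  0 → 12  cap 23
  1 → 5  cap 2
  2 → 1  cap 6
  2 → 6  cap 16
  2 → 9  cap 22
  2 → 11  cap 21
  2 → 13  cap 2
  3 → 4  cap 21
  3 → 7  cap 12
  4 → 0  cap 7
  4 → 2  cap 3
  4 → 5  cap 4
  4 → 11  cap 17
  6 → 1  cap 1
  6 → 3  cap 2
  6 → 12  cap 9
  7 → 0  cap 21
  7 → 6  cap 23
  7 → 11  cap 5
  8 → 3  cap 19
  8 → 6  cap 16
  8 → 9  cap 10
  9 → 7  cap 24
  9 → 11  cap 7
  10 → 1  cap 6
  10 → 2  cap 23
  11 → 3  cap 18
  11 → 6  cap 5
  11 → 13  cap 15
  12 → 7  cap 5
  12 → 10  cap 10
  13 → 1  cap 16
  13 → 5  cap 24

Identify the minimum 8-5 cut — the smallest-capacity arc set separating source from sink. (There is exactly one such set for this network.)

augment #1: 8→3→4→5 push 4
augment #2: 8→6→1→5 push 1
augment #3: 8→9→11→13→5 push 7
augment #4: 8→3→4→2→1→5 push 1
augment #5: 8→3→4→2→13→5 push 2
augment #6: 8→3→4→11→13→5 push 8
max flow = 23; residual-reachable set from 8 gives S-side
cut edges (S→T): {(1,5), (2,13), (4,5), (11,13)} total cap 23

Min-cut arcs: {(1,5), (2,13), (4,5), (11,13)} (total capacity 23)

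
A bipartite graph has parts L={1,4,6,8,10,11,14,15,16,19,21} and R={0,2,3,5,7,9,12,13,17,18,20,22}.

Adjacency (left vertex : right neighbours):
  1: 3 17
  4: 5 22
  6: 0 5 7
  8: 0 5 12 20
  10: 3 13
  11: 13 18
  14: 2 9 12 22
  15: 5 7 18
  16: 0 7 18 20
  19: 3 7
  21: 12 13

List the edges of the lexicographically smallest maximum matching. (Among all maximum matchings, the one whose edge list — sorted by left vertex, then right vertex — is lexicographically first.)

Lex-smallest maximum matching: {(1,17), (4,22), (6,0), (8,5), (10,3), (11,13), (14,2), (15,18), (16,20), (19,7), (21,12)}

|M| = 11 (so the lex-smallest maximum matching has 11 edges)
process left vertices in ascending order; for each, take the smallest-labelled available neighbour that still permits 11 edges overall, or leave it unmatched if none does
lex-smallest matching: {1-17, 4-22, 6-0, 8-5, 10-3, 11-13, 14-2, 15-18, 16-20, 19-7, 21-12}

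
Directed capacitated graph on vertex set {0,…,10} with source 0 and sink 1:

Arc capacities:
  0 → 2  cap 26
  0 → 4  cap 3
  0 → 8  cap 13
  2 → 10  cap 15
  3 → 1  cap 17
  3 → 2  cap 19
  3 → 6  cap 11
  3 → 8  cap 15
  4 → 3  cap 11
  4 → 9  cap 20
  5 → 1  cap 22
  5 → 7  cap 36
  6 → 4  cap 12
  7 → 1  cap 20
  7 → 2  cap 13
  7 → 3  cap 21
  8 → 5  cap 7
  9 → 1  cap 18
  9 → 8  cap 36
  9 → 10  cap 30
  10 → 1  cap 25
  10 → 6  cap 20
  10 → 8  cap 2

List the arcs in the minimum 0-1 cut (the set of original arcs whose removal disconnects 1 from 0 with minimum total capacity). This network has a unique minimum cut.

Min-cut arcs: {(0,4), (2,10), (8,5)} (total capacity 25)

augment #1: 0→2→10→1 push 15
augment #2: 0→4→3→1 push 3
augment #3: 0→8→5→1 push 7
max flow = 25; residual-reachable set from 0 gives S-side
cut edges (S→T): {(0,4), (2,10), (8,5)} total cap 25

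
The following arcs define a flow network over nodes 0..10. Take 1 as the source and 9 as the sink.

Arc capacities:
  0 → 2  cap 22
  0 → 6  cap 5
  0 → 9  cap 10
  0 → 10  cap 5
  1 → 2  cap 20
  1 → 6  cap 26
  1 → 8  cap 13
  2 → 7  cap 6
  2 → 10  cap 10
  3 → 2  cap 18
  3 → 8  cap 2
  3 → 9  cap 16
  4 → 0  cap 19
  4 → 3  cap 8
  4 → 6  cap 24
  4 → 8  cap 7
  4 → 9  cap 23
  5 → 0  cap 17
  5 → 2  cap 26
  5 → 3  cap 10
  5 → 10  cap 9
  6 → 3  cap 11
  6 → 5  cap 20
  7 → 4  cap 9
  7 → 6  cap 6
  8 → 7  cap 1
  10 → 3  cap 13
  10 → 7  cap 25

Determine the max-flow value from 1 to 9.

Maximum flow value: 35

augment #1: 1→6→3→9 bottleneck 11, total now 11
augment #2: 1→2→7→4→9 bottleneck 6, total now 17
augment #3: 1→2→10→3→9 bottleneck 5, total now 22
augment #4: 1→6→5→0→9 bottleneck 10, total now 32
augment #5: 1→8→7→4→9 bottleneck 1, total now 33
augment #6: 1→2→10→7→4→9 bottleneck 2, total now 35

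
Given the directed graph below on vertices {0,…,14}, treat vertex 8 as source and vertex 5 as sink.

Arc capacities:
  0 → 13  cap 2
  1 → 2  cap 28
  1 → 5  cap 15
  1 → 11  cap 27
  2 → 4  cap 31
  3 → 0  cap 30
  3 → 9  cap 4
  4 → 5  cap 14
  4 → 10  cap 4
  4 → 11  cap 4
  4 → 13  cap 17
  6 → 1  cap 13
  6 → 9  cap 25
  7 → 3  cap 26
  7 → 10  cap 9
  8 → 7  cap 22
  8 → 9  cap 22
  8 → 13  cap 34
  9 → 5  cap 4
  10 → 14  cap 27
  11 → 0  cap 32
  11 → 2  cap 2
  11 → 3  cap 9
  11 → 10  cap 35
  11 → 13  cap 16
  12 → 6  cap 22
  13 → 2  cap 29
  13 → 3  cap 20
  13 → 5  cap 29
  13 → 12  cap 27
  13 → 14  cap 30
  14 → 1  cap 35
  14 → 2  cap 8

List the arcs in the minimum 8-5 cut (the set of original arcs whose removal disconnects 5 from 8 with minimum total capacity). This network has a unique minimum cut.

Min-cut arcs: {(0,13), (7,10), (8,13), (9,5)} (total capacity 49)

augment #1: 8→9→5 push 4
augment #2: 8→13→5 push 29
augment #3: 8→13→2→4→5 push 5
augment #4: 8→7→10→14→1→5 push 9
augment #5: 8→7→3→0→13→2→4→5 push 2
max flow = 49; residual-reachable set from 8 gives S-side
cut edges (S→T): {(0,13), (7,10), (8,13), (9,5)} total cap 49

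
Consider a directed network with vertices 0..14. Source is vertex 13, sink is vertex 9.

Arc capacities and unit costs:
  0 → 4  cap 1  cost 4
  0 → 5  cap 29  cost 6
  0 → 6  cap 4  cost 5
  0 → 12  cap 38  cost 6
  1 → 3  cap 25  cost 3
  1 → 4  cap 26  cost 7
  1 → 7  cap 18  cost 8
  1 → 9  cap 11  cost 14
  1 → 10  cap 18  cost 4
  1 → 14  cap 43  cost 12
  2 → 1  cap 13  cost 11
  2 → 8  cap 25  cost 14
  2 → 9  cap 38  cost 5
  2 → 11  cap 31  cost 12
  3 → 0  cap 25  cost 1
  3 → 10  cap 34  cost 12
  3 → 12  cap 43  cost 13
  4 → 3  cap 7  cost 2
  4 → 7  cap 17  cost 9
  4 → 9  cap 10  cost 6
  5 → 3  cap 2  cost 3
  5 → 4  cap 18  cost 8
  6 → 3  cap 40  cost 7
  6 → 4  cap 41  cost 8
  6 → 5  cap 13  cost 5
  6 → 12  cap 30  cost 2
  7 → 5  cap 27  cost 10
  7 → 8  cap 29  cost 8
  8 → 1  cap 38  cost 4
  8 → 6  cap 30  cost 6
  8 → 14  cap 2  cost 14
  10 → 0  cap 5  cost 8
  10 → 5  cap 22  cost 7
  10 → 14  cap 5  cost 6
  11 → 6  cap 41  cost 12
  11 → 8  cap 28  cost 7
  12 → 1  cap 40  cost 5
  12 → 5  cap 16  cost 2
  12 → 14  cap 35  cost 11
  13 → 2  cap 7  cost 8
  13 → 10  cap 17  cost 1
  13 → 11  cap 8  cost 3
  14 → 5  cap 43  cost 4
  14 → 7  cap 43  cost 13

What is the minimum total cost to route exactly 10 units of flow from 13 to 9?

Minimum cost for 10 units: 154

shortest-cost path #1: 13→2→9 push 7 @ unit cost 13 (adds 91)
shortest-cost path #2: 13→10→0→4→9 push 1 @ unit cost 19 (adds 19)
shortest-cost path #3: 13→10→5→4→9 push 2 @ unit cost 22 (adds 44)
total cost = 154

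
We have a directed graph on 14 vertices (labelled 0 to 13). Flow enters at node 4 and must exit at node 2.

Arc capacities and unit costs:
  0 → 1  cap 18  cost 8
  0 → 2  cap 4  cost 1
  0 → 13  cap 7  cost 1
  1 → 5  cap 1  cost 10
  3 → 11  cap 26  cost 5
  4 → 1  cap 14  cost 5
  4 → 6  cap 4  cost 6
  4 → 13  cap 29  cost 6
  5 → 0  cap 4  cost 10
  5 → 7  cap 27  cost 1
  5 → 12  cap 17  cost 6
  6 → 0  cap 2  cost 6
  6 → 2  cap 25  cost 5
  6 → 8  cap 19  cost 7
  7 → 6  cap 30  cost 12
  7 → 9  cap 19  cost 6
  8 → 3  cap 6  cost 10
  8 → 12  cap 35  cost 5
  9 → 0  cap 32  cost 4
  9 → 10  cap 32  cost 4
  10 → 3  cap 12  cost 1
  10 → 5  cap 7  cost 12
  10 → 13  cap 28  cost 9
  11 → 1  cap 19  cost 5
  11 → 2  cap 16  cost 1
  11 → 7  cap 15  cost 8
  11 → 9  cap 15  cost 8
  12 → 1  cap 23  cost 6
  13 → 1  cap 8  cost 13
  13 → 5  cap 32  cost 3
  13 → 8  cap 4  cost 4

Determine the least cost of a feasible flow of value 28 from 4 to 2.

Minimum cost for 28 units: 660

shortest-cost path #1: 4→6→2 push 4 @ unit cost 11 (adds 44)
shortest-cost path #2: 4→13→5→0→2 push 4 @ unit cost 20 (adds 80)
shortest-cost path #3: 4→13→8→3→11→2 push 4 @ unit cost 26 (adds 104)
shortest-cost path #4: 4→13→5→7→6→2 push 16 @ unit cost 27 (adds 432)
total cost = 660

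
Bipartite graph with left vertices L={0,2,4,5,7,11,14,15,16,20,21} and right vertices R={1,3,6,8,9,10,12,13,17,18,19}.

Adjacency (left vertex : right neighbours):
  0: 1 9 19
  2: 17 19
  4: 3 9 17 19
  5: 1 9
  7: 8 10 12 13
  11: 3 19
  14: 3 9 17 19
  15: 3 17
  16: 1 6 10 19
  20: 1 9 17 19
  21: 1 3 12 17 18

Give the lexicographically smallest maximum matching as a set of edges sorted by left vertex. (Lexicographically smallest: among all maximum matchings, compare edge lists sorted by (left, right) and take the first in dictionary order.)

Lex-smallest maximum matching: {(0,1), (2,17), (4,3), (5,9), (7,8), (11,19), (16,6), (21,12)}

|M| = 8 (so the lex-smallest maximum matching has 8 edges)
process left vertices in ascending order; for each, take the smallest-labelled available neighbour that still permits 8 edges overall, or leave it unmatched if none does
lex-smallest matching: {0-1, 2-17, 4-3, 5-9, 7-8, 11-19, 16-6, 21-12}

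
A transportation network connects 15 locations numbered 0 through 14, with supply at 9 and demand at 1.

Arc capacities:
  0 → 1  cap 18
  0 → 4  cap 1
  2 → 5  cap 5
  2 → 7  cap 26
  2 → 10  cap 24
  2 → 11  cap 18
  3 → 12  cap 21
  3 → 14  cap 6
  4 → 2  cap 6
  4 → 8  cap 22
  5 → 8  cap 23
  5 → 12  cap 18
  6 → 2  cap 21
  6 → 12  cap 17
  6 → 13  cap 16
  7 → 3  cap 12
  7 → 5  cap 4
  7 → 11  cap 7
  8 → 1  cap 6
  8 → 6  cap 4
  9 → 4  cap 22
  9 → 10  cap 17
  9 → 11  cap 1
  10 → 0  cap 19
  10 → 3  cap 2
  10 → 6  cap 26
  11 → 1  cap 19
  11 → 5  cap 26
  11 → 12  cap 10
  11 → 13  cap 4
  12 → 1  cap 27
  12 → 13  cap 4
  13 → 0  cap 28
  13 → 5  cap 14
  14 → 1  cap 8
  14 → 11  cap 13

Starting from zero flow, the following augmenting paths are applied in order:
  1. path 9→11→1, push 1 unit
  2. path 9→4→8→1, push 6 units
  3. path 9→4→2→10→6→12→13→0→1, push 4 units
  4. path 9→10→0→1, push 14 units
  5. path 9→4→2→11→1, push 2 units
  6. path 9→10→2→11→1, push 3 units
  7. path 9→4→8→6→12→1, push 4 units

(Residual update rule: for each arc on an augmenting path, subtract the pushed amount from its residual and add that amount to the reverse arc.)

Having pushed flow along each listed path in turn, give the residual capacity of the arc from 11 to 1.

Residual capacity of (11,1): 13

after path 1 (9→11→1, push 1): res(11,1)=18
after path 2 (9→4→8→1, push 6): res(11,1)=18
after path 3 (9→4→2→10→6→12→13→0→1, push 4): res(11,1)=18
after path 4 (9→10→0→1, push 14): res(11,1)=18
after path 5 (9→4→2→11→1, push 2): res(11,1)=16
after path 6 (9→10→2→11→1, push 3): res(11,1)=13
after path 7 (9→4→8→6→12→1, push 4): res(11,1)=13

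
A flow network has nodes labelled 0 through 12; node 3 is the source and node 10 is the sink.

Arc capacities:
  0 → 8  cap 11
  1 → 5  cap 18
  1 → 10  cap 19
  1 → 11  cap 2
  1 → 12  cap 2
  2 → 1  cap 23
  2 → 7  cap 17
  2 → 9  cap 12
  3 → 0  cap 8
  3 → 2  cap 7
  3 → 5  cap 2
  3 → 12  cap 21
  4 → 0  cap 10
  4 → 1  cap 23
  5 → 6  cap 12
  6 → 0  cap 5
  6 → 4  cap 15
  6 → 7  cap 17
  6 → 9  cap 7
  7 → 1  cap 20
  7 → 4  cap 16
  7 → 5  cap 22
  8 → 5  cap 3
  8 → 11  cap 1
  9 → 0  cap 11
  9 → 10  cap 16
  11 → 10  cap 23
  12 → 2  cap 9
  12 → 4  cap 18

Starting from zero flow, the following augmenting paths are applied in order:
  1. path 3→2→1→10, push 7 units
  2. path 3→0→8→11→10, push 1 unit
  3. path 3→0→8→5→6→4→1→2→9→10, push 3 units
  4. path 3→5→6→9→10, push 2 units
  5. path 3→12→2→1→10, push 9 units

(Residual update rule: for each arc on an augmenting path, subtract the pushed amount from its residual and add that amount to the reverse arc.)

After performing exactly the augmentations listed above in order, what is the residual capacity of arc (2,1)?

after path 1 (3→2→1→10, push 7): res(2,1)=16
after path 2 (3→0→8→11→10, push 1): res(2,1)=16
after path 3 (3→0→8→5→6→4→1→2→9→10, push 3): res(2,1)=19
after path 4 (3→5→6→9→10, push 2): res(2,1)=19
after path 5 (3→12→2→1→10, push 9): res(2,1)=10

Residual capacity of (2,1): 10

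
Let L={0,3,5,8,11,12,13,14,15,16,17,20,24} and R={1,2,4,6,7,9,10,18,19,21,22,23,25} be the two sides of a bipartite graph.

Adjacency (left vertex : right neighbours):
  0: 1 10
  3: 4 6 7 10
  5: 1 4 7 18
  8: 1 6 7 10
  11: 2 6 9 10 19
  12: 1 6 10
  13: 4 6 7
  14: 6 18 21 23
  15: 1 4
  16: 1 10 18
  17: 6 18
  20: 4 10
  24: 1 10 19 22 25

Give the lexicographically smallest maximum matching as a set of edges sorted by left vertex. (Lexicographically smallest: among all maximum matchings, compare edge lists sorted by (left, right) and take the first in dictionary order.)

|M| = 9 (so the lex-smallest maximum matching has 9 edges)
process left vertices in ascending order; for each, take the smallest-labelled available neighbour that still permits 9 edges overall, or leave it unmatched if none does
lex-smallest matching: {0-1, 3-4, 5-7, 8-6, 11-2, 12-10, 14-21, 16-18, 24-19}

Lex-smallest maximum matching: {(0,1), (3,4), (5,7), (8,6), (11,2), (12,10), (14,21), (16,18), (24,19)}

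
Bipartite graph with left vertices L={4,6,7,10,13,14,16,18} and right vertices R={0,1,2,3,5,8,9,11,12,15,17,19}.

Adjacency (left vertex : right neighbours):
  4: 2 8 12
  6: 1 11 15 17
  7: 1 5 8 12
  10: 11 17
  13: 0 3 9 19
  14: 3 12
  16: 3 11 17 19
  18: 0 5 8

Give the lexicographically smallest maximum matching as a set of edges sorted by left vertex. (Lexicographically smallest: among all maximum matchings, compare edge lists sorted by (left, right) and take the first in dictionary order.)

|M| = 8 (so the lex-smallest maximum matching has 8 edges)
process left vertices in ascending order; for each, take the smallest-labelled available neighbour that still permits 8 edges overall, or leave it unmatched if none does
lex-smallest matching: {4-2, 6-1, 7-5, 10-11, 13-0, 14-3, 16-17, 18-8}

Lex-smallest maximum matching: {(4,2), (6,1), (7,5), (10,11), (13,0), (14,3), (16,17), (18,8)}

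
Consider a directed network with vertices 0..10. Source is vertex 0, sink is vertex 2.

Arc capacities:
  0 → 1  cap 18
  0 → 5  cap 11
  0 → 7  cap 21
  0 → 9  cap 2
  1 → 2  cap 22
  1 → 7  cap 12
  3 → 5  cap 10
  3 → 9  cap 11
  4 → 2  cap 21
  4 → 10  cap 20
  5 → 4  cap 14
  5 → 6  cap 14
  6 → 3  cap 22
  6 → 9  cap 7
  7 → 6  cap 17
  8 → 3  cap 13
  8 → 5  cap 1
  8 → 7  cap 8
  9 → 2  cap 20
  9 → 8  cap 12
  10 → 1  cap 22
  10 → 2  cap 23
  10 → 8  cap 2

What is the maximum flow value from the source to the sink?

Maximum flow value: 48

augment #1: 0→1→2 bottleneck 18, total now 18
augment #2: 0→9→2 bottleneck 2, total now 20
augment #3: 0→5→4→2 bottleneck 11, total now 31
augment #4: 0→7→6→9→2 bottleneck 7, total now 38
augment #5: 0→7→6→3→9→2 bottleneck 10, total now 48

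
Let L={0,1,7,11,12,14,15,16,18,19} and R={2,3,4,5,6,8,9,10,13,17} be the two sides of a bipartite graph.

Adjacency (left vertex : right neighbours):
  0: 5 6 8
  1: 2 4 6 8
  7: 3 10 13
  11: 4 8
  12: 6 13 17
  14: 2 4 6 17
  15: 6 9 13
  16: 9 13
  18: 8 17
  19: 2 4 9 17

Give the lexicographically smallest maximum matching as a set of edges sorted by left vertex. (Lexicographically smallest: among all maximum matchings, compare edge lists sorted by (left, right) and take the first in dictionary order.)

Lex-smallest maximum matching: {(0,5), (1,2), (7,3), (11,4), (12,6), (14,17), (15,9), (16,13), (18,8)}

|M| = 9 (so the lex-smallest maximum matching has 9 edges)
process left vertices in ascending order; for each, take the smallest-labelled available neighbour that still permits 9 edges overall, or leave it unmatched if none does
lex-smallest matching: {0-5, 1-2, 7-3, 11-4, 12-6, 14-17, 15-9, 16-13, 18-8}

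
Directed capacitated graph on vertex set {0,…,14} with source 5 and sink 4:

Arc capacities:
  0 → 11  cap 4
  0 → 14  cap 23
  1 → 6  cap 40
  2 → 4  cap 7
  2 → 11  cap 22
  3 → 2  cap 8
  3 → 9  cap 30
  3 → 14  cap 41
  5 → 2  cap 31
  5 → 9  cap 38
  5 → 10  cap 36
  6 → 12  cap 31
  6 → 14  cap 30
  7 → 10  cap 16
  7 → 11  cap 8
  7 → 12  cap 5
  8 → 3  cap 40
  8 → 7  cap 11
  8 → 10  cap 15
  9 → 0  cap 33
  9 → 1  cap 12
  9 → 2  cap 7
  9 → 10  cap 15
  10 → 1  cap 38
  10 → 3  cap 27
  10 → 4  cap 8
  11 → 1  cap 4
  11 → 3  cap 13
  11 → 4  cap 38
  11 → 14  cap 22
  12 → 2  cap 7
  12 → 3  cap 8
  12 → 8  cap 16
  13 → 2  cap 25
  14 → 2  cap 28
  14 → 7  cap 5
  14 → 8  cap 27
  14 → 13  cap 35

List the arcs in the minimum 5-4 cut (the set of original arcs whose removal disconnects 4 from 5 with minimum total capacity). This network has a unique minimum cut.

augment #1: 5→2→4 push 7
augment #2: 5→10→4 push 8
augment #3: 5→2→11→4 push 22
augment #4: 5→9→0→11→4 push 4
augment #5: 5→9→0→14→7→11→4 push 5
augment #6: 5→9→0→14→8→7→11→4 push 3
max flow = 49; residual-reachable set from 5 gives S-side
cut edges (S→T): {(0,11), (2,4), (2,11), (7,11), (10,4)} total cap 49

Min-cut arcs: {(0,11), (2,4), (2,11), (7,11), (10,4)} (total capacity 49)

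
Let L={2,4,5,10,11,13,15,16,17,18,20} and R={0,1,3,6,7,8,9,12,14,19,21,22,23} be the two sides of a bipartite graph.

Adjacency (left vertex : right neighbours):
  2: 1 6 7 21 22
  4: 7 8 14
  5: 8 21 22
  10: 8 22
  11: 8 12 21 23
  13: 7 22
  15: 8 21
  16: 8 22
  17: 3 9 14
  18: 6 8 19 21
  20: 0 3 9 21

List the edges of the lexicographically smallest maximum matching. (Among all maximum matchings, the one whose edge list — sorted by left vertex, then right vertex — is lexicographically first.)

Lex-smallest maximum matching: {(2,1), (4,14), (5,8), (10,22), (11,12), (13,7), (15,21), (17,3), (18,6), (20,0)}

|M| = 10 (so the lex-smallest maximum matching has 10 edges)
process left vertices in ascending order; for each, take the smallest-labelled available neighbour that still permits 10 edges overall, or leave it unmatched if none does
lex-smallest matching: {2-1, 4-14, 5-8, 10-22, 11-12, 13-7, 15-21, 17-3, 18-6, 20-0}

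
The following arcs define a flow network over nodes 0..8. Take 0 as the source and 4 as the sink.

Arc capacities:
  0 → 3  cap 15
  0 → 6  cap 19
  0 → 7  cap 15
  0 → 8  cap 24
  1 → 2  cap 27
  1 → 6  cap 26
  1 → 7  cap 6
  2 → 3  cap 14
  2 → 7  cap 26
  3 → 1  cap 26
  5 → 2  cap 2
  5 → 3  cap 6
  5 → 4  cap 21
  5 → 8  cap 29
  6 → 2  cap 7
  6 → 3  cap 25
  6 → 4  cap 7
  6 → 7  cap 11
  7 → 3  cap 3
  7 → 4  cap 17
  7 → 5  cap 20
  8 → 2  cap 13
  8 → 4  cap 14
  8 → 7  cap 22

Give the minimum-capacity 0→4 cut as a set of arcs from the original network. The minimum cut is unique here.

augment #1: 0→6→4 push 7
augment #2: 0→7→4 push 15
augment #3: 0→8→4 push 14
augment #4: 0→6→7→4 push 2
augment #5: 0→6→7→5→4 push 9
augment #6: 0→8→7→5→4 push 10
augment #7: 0→3→1→7→5→4 push 1
max flow = 58; residual-reachable set from 0 gives S-side
cut edges (S→T): {(6,4), (7,4), (7,5), (8,4)} total cap 58

Min-cut arcs: {(6,4), (7,4), (7,5), (8,4)} (total capacity 58)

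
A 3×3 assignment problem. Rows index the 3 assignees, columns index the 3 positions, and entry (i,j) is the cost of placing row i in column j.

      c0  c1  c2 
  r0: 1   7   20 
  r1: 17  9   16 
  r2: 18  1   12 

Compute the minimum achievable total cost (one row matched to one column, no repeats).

optimal assignment: row0→col0 (cost 1), row1→col2 (cost 16), row2→col1 (cost 1)
total = 1 + 16 + 1 = 18

Minimum assignment cost: 18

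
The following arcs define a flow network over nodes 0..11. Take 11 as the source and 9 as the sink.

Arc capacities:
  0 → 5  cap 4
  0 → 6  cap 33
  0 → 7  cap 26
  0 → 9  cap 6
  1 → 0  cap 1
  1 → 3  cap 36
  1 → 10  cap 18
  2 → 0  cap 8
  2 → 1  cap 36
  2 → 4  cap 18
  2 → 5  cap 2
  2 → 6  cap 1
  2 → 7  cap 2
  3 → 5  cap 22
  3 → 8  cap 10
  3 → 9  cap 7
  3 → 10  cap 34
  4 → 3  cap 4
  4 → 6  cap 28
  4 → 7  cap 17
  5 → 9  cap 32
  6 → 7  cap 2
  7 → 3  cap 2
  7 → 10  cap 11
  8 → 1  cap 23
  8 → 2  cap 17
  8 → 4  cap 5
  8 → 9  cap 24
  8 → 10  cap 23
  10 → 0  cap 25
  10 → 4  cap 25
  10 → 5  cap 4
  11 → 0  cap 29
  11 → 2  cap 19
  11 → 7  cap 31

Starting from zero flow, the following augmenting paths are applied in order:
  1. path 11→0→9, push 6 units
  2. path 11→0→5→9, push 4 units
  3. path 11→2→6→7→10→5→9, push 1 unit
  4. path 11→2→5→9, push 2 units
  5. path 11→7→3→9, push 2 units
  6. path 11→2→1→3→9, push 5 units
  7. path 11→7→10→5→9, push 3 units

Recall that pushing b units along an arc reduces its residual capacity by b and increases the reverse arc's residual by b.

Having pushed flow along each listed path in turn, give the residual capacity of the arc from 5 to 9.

Residual capacity of (5,9): 22

after path 1 (11→0→9, push 6): res(5,9)=32
after path 2 (11→0→5→9, push 4): res(5,9)=28
after path 3 (11→2→6→7→10→5→9, push 1): res(5,9)=27
after path 4 (11→2→5→9, push 2): res(5,9)=25
after path 5 (11→7→3→9, push 2): res(5,9)=25
after path 6 (11→2→1→3→9, push 5): res(5,9)=25
after path 7 (11→7→10→5→9, push 3): res(5,9)=22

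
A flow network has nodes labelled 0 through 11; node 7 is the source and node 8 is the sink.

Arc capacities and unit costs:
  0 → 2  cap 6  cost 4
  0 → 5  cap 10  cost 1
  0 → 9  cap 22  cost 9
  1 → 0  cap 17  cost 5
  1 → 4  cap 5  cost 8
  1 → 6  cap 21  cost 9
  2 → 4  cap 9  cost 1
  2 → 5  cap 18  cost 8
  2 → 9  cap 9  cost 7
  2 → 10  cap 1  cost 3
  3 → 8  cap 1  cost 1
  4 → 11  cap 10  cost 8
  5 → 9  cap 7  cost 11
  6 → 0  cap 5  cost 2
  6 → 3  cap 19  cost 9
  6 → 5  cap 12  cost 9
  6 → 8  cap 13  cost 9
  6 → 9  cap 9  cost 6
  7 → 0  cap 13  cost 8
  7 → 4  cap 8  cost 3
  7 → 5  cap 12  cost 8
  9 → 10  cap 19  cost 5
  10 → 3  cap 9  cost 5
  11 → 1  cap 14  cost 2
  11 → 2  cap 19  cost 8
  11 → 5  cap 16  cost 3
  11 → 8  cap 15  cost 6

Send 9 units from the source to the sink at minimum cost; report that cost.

shortest-cost path #1: 7→4→11→8 push 8 @ unit cost 17 (adds 136)
shortest-cost path #2: 7→0→2→10→3→8 push 1 @ unit cost 21 (adds 21)
total cost = 157

Minimum cost for 9 units: 157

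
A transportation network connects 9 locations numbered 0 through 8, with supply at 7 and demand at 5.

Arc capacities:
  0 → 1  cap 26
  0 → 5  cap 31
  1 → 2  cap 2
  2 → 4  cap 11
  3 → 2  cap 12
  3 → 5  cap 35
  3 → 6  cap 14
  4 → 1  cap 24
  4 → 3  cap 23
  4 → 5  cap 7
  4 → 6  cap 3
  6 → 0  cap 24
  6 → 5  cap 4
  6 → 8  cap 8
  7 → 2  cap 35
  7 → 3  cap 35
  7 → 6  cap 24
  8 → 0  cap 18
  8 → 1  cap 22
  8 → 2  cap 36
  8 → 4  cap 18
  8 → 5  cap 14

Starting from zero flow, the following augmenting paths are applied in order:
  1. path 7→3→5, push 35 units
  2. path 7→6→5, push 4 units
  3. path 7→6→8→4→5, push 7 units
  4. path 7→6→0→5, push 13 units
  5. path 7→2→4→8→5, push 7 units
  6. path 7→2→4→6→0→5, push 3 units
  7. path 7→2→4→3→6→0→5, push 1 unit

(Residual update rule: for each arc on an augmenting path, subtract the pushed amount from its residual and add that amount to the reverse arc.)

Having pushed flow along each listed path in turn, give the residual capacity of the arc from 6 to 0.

Residual capacity of (6,0): 7

after path 1 (7→3→5, push 35): res(6,0)=24
after path 2 (7→6→5, push 4): res(6,0)=24
after path 3 (7→6→8→4→5, push 7): res(6,0)=24
after path 4 (7→6→0→5, push 13): res(6,0)=11
after path 5 (7→2→4→8→5, push 7): res(6,0)=11
after path 6 (7→2→4→6→0→5, push 3): res(6,0)=8
after path 7 (7→2→4→3→6→0→5, push 1): res(6,0)=7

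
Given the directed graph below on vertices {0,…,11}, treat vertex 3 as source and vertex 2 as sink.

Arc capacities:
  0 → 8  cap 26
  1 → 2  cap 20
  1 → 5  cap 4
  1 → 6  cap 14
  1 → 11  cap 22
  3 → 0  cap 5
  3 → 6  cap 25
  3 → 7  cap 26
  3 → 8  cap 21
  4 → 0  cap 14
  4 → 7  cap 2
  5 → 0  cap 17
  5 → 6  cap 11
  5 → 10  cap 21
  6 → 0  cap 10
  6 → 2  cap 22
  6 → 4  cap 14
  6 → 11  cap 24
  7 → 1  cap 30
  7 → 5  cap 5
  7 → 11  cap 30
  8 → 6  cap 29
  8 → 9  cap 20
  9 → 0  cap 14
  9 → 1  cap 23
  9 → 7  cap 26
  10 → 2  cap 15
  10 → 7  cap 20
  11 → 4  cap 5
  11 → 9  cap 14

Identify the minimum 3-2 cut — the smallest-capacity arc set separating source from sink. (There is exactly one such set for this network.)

augment #1: 3→6→2 push 22
augment #2: 3→7→1→2 push 20
augment #3: 3→7→5→10→2 push 5
augment #4: 3→7→1→5→10→2 push 1
augment #5: 3→8→9→1→5→10→2 push 3
max flow = 51; residual-reachable set from 3 gives S-side
cut edges (S→T): {(1,2), (1,5), (6,2), (7,5)} total cap 51

Min-cut arcs: {(1,2), (1,5), (6,2), (7,5)} (total capacity 51)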